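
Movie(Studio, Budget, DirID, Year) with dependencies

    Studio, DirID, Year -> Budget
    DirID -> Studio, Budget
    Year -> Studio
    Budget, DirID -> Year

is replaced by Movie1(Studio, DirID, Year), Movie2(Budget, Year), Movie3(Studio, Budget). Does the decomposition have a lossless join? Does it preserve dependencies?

Lossless test (chase): Rows 1 and 2 agree on Year; apply Year→Studio and equate their Studio entries. No row becomes fully distinguished — the join is lossy.
Dependency preservation: the restricted closure of {Studio, DirID, Year} across the fragments never reaches {Budget}, so Studio, DirID, Year → Budget cannot be enforced without a join — not preserved.

lossy and not dependency-preserving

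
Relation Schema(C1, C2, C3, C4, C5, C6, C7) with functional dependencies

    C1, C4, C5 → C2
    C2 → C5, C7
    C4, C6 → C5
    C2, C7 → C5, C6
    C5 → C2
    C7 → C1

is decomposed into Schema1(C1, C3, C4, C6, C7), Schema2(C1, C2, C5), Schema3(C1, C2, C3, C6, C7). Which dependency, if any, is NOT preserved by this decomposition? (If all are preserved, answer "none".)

Check C4, C6 → C5: no single fragment contains all of {C4, C5, C6}, and the restricted closure of {C4, C6} across the fragments never reaches {C5}.
C1, C4, C5 → C2 is preserved.
C2 → C5, C7 is preserved.
C2, C7 → C5, C6 is preserved.
C5 → C2 is preserved.
C7 → C1 is preserved.

C4, C6 → C5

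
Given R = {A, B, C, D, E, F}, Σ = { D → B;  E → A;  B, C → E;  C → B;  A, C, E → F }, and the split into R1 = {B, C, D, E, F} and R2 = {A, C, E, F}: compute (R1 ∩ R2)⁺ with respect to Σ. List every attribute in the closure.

R1 ∩ R2 = {C, E, F}.
E → A applies, adding A
C → B applies, adding B
Closure: {A, B, C, E, F}.

A, B, C, E, F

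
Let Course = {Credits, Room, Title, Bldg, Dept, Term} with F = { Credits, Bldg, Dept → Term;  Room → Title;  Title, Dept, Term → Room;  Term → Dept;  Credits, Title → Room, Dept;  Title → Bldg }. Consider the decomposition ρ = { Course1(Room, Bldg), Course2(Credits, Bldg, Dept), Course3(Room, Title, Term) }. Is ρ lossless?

No

Chase test. Columns are Credits, Room, Title, Bldg, Dept, Term; row i has aⱼ where attribute j ∈ Coursei, else bᵢⱼ.
Initial tableau (one row per fragment):
  row 1: b11 a2 b13 a4 b15 b16
  row 2: a1 b22 b23 a4 a5 b26
  row 3: b31 a2 a3 b34 b35 a6
Rows 1 and 3 agree on Room; apply Room→Title and equate their Title entries.
Rows 1 and 3 agree on Title; apply Title→Bldg and equate their Bldg entries.
No row becomes fully distinguished — the join is lossy.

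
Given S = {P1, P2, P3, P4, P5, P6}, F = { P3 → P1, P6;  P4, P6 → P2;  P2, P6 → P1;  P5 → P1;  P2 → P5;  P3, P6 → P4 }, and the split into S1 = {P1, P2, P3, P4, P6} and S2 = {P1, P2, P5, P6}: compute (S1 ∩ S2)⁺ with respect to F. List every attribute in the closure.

P1, P2, P5, P6

S1 ∩ S2 = {P1, P2, P6}.
P2 → P5 applies, adding P5
Closure: {P1, P2, P5, P6}.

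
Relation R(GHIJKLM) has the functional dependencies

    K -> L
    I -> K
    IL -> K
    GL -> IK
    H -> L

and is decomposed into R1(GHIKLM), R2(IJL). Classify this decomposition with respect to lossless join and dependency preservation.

Lossless test: (IL)⁺ = {IKL}, which is a superkey of neither fragment — lossy.
Dependency preservation: every FD's attributes lie within a single fragment, so each can be enforced locally — preserved.

lossy but dependency-preserving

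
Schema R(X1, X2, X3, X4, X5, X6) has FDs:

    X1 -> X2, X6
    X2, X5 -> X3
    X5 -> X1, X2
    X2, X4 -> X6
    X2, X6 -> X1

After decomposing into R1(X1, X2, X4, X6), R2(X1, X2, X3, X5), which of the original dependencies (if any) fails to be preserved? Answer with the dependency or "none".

none

X1 → X2, X6 lies within R1.
X2, X5 → X3 lies within R2.
X5 → X1, X2 lies within R2.
X2, X4 → X6 lies within R1.
X2, X6 → X1 lies within R1.
Every dependency is enforceable on the fragments, so the decomposition is dependency-preserving.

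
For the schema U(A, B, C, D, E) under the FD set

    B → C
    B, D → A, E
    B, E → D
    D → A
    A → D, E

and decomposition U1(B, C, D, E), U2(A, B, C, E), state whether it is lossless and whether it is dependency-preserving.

lossless but not dependency-preserving

Lossless test: (B, C, E)⁺ = {A, B, C, D, E}, which contains all of one fragment — lossless.
Dependency preservation: the restricted closure of {D} across the fragments never reaches {A}, so D → A cannot be enforced without a join — not preserved.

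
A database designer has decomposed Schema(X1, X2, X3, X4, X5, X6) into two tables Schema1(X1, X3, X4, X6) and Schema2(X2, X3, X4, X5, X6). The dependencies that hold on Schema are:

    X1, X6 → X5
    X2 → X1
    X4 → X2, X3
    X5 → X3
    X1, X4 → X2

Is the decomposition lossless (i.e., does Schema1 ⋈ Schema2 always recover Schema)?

Yes

Common attributes: Schema1 ∩ Schema2 = {X3, X4, X6}.
Closure of {X3, X4, X6}: X4 → X2, X3 applies, adding X2; X2 → X1 applies, adding X1; X1, X6 → X5 applies, adding X5. So (X3, X4, X6)⁺ = {X1, X2, X3, X4, X5, X6}.
This closure contains every attribute of Schema1, so Schema1 ∩ Schema2 → Schema1. The join is lossless.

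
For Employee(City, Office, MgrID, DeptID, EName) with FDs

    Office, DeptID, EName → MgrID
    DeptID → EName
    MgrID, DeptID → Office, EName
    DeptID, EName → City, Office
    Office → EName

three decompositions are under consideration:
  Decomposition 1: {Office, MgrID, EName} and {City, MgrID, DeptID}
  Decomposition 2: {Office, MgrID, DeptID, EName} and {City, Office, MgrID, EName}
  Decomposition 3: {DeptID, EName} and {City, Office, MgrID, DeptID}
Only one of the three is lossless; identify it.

Decomposition 1: common = {MgrID}, closure = {MgrID} → lossy.
Decomposition 2: common = {Office, MgrID, EName}, closure = {Office, MgrID, EName} → lossy.
Decomposition 3: common = {DeptID}, closure = {City, Office, MgrID, DeptID, EName} → lossless.

Decomposition 3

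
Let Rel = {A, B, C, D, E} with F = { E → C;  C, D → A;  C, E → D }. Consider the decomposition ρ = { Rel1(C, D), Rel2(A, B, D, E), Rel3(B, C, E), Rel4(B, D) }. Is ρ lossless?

Yes

Chase test. Columns are A, B, C, D, E; row i has aⱼ where attribute j ∈ Reli, else bᵢⱼ.
Initial tableau (one row per fragment):
  row 1: b11 b12 a3 a4 b15
  row 2: a1 a2 b23 a4 a5
  row 3: b31 a2 a3 b34 a5
  row 4: b41 a2 b43 a4 b45
Rows 2 and 3 agree on E; apply E→C and equate their C entries.
Rows 1 and 2 agree on C, D; apply C, D→A and equate their A entries.
Rows 2 and 3 agree on C, E; apply C, E→D and equate their D entries.
Rows 1 and 3 agree on C, D; apply C, D→A and equate their A entries.
Row 2 is now all distinguished symbols — the join is lossless.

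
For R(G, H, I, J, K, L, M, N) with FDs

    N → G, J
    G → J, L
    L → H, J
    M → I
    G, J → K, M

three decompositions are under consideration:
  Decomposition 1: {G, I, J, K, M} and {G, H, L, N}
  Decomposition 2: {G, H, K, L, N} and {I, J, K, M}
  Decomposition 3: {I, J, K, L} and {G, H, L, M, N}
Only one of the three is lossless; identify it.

Decomposition 1: common = {G}, closure = {G, H, I, J, K, L, M} → lossless.
Decomposition 2: common = {K}, closure = {K} → lossy.
Decomposition 3: common = {L}, closure = {H, J, L} → lossy.

Decomposition 1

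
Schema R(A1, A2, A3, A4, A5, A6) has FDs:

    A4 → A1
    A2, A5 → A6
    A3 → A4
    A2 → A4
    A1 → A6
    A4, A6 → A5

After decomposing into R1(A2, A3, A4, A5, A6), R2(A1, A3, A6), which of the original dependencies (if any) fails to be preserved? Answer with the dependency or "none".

Check A4 → A1: no single fragment contains all of {A1, A4}, and the restricted closure of {A4} across the fragments never reaches {A1}.
A2, A5 → A6 is preserved.
A3 → A4 is preserved.
A2 → A4 is preserved.
A1 → A6 is preserved.
A4, A6 → A5 is preserved.

A4 → A1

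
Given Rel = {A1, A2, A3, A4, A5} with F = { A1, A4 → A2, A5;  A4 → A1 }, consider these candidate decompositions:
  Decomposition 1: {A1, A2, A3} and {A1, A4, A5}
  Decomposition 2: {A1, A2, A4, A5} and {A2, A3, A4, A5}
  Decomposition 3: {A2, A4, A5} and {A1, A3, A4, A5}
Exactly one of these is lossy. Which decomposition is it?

Decomposition 1

Decomposition 1: common = {A1}, closure = {A1} → lossy.
Decomposition 2: common = {A2, A4, A5}, closure = {A1, A2, A4, A5} → lossless.
Decomposition 3: common = {A4, A5}, closure = {A1, A2, A4, A5} → lossless.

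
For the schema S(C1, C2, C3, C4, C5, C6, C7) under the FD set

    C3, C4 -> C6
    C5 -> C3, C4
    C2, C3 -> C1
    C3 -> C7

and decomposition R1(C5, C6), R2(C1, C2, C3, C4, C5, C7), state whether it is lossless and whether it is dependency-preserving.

Lossless test: (C5)⁺ = {C3, C4, C5, C6, C7}, which contains all of one fragment — lossless.
Dependency preservation: the restricted closure of {C3, C4} across the fragments never reaches {C6}, so C3, C4 → C6 cannot be enforced without a join — not preserved.

lossless but not dependency-preserving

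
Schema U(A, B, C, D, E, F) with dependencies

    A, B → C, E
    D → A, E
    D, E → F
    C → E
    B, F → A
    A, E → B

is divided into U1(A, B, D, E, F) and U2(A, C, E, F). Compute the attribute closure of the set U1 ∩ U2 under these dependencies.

A, B, C, E, F

U1 ∩ U2 = {A, E, F}.
A, E → B applies, adding B
A, B → C, E applies, adding C
Closure: {A, B, C, E, F}.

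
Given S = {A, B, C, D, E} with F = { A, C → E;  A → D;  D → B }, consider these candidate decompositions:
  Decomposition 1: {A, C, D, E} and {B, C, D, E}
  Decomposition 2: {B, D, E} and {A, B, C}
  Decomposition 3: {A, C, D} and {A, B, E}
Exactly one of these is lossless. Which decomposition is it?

Decomposition 1: common = {C, D, E}, closure = {B, C, D, E} → lossless.
Decomposition 2: common = {B}, closure = {B} → lossy.
Decomposition 3: common = {A}, closure = {A, B, D} → lossy.

Decomposition 1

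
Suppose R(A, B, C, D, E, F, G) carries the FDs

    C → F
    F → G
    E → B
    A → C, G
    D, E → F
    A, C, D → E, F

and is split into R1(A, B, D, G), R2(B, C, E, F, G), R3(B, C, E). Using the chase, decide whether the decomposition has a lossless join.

No

Chase test. Columns are A, B, C, D, E, F, G; row i has aⱼ where attribute j ∈ Ri, else bᵢⱼ.
Initial tableau (one row per fragment):
  row 1: a1 a2 b13 a4 b15 b16 a7
  row 2: b21 a2 a3 b24 a5 a6 a7
  row 3: b31 a2 a3 b34 a5 b36 b37
Rows 2 and 3 agree on C; apply C→F and equate their F entries.
Rows 2 and 3 agree on F; apply F→G and equate their G entries.
No row becomes fully distinguished — the join is lossy.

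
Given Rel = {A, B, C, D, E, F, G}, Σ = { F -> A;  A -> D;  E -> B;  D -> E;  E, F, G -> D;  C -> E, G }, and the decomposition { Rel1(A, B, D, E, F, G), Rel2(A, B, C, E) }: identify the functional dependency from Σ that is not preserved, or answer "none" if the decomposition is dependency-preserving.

Check C → E, G: no single fragment contains all of {C, E, G}, and the restricted closure of {C} across the fragments never reaches {E, G}.
F → A is preserved.
A → D is preserved.
E → B is preserved.
D → E is preserved.
E, F, G → D is preserved.

C -> E, G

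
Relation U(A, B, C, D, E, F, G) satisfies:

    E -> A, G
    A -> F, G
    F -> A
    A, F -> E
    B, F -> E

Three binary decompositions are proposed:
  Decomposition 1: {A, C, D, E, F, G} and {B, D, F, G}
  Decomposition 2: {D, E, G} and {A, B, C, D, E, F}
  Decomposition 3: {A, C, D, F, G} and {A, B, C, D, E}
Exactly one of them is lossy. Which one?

Decomposition 1

Decomposition 1: common = {D, F, G}, closure = {A, D, E, F, G} → lossy.
Decomposition 2: common = {D, E}, closure = {A, D, E, F, G} → lossless.
Decomposition 3: common = {A, C, D}, closure = {A, C, D, E, F, G} → lossless.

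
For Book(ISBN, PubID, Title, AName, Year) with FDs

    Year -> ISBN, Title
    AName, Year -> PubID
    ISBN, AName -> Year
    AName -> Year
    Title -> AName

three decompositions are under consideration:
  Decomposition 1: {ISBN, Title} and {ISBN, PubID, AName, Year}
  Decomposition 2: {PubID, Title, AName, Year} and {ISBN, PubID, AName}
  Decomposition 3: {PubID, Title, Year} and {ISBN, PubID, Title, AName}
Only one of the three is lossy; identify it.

Decomposition 1

Decomposition 1: common = {ISBN}, closure = {ISBN} → lossy.
Decomposition 2: common = {PubID, AName}, closure = {ISBN, PubID, Title, AName, Year} → lossless.
Decomposition 3: common = {PubID, Title}, closure = {ISBN, PubID, Title, AName, Year} → lossless.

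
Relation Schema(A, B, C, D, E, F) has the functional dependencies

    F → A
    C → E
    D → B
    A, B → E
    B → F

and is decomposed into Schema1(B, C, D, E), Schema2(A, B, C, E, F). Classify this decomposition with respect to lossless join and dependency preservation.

Lossless test: (B, C, E)⁺ = {A, B, C, E, F}, which contains all of one fragment — lossless.
Dependency preservation: every FD's attributes lie within a single fragment, so each can be enforced locally — preserved.

lossless and dependency-preserving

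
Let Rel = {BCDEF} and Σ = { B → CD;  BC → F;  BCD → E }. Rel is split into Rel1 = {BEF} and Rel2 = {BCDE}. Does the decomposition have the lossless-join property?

Common attributes: Rel1 ∩ Rel2 = {BE}.
Closure of {BE}: B → CD applies, adding CD; BC → F applies, adding F. So (BE)⁺ = {BCDEF}.
This closure contains every attribute of Rel1, so Rel1 ∩ Rel2 → Rel1. The join is lossless.

Yes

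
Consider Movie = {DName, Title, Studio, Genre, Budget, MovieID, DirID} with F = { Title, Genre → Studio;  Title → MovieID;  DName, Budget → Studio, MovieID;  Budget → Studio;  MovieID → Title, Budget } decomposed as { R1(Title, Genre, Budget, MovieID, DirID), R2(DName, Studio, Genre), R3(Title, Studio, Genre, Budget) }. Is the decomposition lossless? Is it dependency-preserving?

lossy and not dependency-preserving

Lossless test (chase): Rows 1 and 3 agree on Title, Genre; apply Title, Genre→Studio and equate their Studio entries. Rows 1 and 3 agree on Title; apply Title→MovieID and equate their MovieID entries. No row becomes fully distinguished — the join is lossy.
Dependency preservation: the restricted closure of {DName, Budget} across the fragments never reaches {Studio, MovieID}, so DName, Budget → Studio, MovieID cannot be enforced without a join — not preserved.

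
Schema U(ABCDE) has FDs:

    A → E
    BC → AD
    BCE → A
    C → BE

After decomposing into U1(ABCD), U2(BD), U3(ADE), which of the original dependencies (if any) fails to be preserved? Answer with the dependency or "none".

A → E lies within U3.
BC → AD lies within U1.
BCE → A: restricted closure across fragments reaches A.
C → BE: restricted closure across fragments reaches BE.
Every dependency is enforceable on the fragments, so the decomposition is dependency-preserving.

none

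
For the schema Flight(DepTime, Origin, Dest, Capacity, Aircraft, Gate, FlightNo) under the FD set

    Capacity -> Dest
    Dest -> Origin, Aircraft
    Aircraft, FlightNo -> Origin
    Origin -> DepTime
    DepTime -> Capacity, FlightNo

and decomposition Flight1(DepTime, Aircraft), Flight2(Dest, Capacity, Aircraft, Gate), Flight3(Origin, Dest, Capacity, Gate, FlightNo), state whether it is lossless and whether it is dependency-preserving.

Lossless test (chase): Rows 2 and 3 agree on Dest; apply Dest→Origin, Aircraft and equate their Origin, Aircraft entries. Rows 2 and 3 agree on Origin; apply Origin→DepTime and equate their DepTime entries. Rows 2 and 3 agree on DepTime; apply DepTime→Capacity, FlightNo and equate their Capacity, FlightNo entries. No row becomes fully distinguished — the join is lossy.
Dependency preservation: the restricted closure of {Aircraft, FlightNo} across the fragments never reaches {Origin}, so Aircraft, FlightNo → Origin cannot be enforced without a join — not preserved.

lossy and not dependency-preserving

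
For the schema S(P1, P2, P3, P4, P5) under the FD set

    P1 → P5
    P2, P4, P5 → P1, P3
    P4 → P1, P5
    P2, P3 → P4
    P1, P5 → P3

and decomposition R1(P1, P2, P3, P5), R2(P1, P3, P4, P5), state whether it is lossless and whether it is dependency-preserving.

lossy and not dependency-preserving

Lossless test: (P1, P3, P5)⁺ = {P1, P3, P5}, which is a superkey of neither fragment — lossy.
Dependency preservation: the restricted closure of {P2, P3} across the fragments never reaches {P4}, so P2, P3 → P4 cannot be enforced without a join — not preserved.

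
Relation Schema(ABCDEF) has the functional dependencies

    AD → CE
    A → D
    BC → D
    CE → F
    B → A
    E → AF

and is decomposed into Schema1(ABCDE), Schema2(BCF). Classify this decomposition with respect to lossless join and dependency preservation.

Lossless test: (BC)⁺ = {ABCDEF}, which contains all of one fragment — lossless.
Dependency preservation: the restricted closure of {CE} across the fragments never reaches {F}, so CE → F cannot be enforced without a join — not preserved.

lossless but not dependency-preserving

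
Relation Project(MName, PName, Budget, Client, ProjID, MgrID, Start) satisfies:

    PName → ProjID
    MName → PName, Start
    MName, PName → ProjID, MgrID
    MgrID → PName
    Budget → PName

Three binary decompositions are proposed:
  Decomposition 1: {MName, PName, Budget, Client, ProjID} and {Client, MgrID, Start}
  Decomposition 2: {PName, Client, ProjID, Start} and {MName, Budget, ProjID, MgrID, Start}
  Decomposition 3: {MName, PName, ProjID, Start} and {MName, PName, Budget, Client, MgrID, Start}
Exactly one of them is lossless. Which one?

Decomposition 1: common = {Client}, closure = {Client} → lossy.
Decomposition 2: common = {ProjID, Start}, closure = {ProjID, Start} → lossy.
Decomposition 3: common = {MName, PName, Start}, closure = {MName, PName, ProjID, MgrID, Start} → lossless.

Decomposition 3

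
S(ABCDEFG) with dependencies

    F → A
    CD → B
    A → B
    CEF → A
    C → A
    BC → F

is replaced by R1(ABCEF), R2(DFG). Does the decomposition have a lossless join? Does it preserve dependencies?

lossy but dependency-preserving

Lossless test: (F)⁺ = {ABF}, which is a superkey of neither fragment — lossy.
Dependency preservation: CD → B is not contained in any single fragment, but the restricted closure of its left-hand side across the fragments still reaches the right-hand side; the remaining FDs each lie inside some fragment. All dependencies are preserved.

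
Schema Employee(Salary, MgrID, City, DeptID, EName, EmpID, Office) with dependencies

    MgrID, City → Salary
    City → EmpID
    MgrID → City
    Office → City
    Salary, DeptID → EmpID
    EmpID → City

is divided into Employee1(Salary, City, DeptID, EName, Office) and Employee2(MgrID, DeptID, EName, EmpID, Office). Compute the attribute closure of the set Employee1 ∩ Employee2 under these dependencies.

City, DeptID, EName, EmpID, Office

Employee1 ∩ Employee2 = {DeptID, EName, Office}.
Office → City applies, adding City
City → EmpID applies, adding EmpID
Closure: {City, DeptID, EName, EmpID, Office}.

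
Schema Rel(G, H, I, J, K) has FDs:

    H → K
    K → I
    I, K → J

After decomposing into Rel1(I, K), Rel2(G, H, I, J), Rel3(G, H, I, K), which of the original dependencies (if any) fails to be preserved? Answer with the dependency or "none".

I, K → J

Check I, K → J: no single fragment contains all of {I, J, K}, and the restricted closure of {I, K} across the fragments never reaches {J}.
H → K is preserved.
K → I is preserved.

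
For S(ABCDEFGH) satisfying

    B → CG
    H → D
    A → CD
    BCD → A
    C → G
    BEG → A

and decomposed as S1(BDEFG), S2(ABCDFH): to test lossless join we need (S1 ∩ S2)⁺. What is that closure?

S1 ∩ S2 = {BDF}.
B → CG applies, adding CG
BCD → A applies, adding A
Closure: {ABCDFG}.

ABCDFG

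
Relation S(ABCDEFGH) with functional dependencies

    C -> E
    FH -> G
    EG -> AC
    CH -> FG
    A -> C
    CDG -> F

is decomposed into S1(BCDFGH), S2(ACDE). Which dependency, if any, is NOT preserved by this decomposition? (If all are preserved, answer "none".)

EG -> AC

Check EG → AC: no single fragment contains all of {ACEG}, and the restricted closure of {EG} across the fragments never reaches {AC}.
C → E is preserved.
FH → G is preserved.
CH → FG is preserved.
A → C is preserved.
CDG → F is preserved.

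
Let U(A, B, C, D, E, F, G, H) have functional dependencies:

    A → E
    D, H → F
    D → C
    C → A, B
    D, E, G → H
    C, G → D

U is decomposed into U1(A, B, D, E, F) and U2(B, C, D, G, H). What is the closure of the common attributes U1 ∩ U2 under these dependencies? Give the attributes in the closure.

A, B, C, D, E

U1 ∩ U2 = {B, D}.
D → C applies, adding C
C → A, B applies, adding A
A → E applies, adding E
Closure: {A, B, C, D, E}.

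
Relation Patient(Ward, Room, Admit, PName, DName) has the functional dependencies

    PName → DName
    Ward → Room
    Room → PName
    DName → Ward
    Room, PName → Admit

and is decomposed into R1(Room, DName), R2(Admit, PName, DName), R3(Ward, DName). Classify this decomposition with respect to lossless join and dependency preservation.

lossless and dependency-preserving

Lossless test (chase): Rows 1 and 2 agree on DName; apply DName→Ward and equate their Ward entries. Rows 1 and 3 agree on DName; apply DName→Ward and equate their Ward entries. Rows 1 and 2 agree on Ward; apply Ward→Room and equate their Room entries. Rows 1 and 3 agree on Ward; apply Ward→Room and equate their Room entries. Rows 1 and 2 agree on Room; apply Room→PName and equate their PName entries. Rows 1 and 3 agree on Room; apply Room→PName and equate their PName entries. Rows 1 and 2 agree on Room, PName; apply Room, PName→Admit and equate their Admit entries. Rows 1 and 3 agree on Room, PName; apply Room, PName→Admit and equate their Admit entries. Row 1 is now all distinguished symbols — the join is lossless.
Dependency preservation: Ward → Room; Room → PName; Room, PName → Admit are not contained in any single fragment, but the restricted closure of each left-hand side across the fragments still reaches the right-hand side; the remaining FDs each lie inside some fragment. All dependencies are preserved.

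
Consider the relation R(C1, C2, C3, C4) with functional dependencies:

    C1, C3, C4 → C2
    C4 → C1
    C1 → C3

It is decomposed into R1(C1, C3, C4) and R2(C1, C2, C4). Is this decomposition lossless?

Yes

Common attributes: R1 ∩ R2 = {C1, C4}.
Closure of {C1, C4}: C1 → C3 applies, adding C3; C1, C3, C4 → C2 applies, adding C2. So (C1, C4)⁺ = {C1, C2, C3, C4}.
This closure contains every attribute of R1, so R1 ∩ R2 → R1. The join is lossless.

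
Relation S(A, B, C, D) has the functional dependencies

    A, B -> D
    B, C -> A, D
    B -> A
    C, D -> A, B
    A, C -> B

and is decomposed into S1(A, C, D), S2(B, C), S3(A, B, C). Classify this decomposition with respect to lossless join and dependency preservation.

Lossless test (chase): Rows 2 and 3 agree on B, C; apply B, C→A, D and equate their A, D entries. Rows 1 and 2 agree on A, C; apply A, C→B and equate their B entries. Rows 1 and 2 agree on A, B; apply A, B→D and equate their D entries. Row 1 is now all distinguished symbols — the join is lossless.
Dependency preservation: the restricted closure of {A, B} across the fragments never reaches {D}, so A, B → D cannot be enforced without a join — not preserved.

lossless but not dependency-preserving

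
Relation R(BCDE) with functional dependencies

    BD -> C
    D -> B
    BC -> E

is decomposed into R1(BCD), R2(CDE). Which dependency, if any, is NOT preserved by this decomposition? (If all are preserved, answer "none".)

Check BC → E: no single fragment contains all of {BCE}, and the restricted closure of {BC} across the fragments never reaches {E}.
BD → C is preserved.
D → B is preserved.

BC -> E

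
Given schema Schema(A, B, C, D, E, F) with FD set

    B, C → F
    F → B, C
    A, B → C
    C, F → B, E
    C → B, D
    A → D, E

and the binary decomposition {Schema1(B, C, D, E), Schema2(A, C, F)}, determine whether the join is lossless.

Common attributes: Schema1 ∩ Schema2 = {C}.
Closure of {C}: C → B, D applies, adding B, D; B, C → F applies, adding F; C, F → B, E applies, adding E. So (C)⁺ = {B, C, D, E, F}.
This closure contains every attribute of Schema1, so Schema1 ∩ Schema2 → Schema1. The join is lossless.

Yes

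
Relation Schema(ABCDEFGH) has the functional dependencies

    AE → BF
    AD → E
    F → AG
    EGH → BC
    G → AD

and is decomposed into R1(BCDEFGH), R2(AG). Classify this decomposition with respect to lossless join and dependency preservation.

lossless but not dependency-preserving

Lossless test: (G)⁺ = {ABDEFG}, which contains all of one fragment — lossless.
Dependency preservation: the restricted closure of {AE} across the fragments never reaches {BF}, so AE → BF cannot be enforced without a join — not preserved.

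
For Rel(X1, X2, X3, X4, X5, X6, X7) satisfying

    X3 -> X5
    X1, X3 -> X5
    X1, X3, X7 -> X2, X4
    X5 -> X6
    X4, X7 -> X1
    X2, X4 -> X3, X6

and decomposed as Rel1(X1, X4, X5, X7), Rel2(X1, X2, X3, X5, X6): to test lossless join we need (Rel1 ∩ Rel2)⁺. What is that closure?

X1, X5, X6

Rel1 ∩ Rel2 = {X1, X5}.
X5 → X6 applies, adding X6
Closure: {X1, X5, X6}.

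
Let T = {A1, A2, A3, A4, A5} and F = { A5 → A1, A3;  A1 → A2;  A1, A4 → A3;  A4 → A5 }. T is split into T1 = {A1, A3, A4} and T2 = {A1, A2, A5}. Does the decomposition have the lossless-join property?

No

Common attributes: T1 ∩ T2 = {A1}.
Closure of {A1}: A1 → A2 applies, adding A2. So (A1)⁺ = {A1, A2}.
The closure contains neither all of T1 = {A1, A3, A4} nor all of T2 = {A1, A2, A5}, so the common attributes are not a superkey of either fragment. The join is lossy.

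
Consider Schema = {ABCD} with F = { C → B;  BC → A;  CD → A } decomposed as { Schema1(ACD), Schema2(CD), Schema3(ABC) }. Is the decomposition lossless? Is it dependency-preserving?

Lossless test (chase): Rows 1 and 2 agree on C; apply C→B and equate their B entries. Rows 1 and 3 agree on C; apply C→B and equate their B entries. Rows 1 and 2 agree on BC; apply BC→A and equate their A entries. Row 1 is now all distinguished symbols — the join is lossless.
Dependency preservation: every FD's attributes lie within a single fragment, so each can be enforced locally — preserved.

lossless and dependency-preserving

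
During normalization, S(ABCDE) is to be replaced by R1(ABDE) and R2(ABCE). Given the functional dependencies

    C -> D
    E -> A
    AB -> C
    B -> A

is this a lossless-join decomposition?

Yes

Common attributes: R1 ∩ R2 = {ABE}.
Closure of {ABE}: AB → C applies, adding C; C → D applies, adding D. So (ABE)⁺ = {ABCDE}.
This closure contains every attribute of R1, so R1 ∩ R2 → R1. The join is lossless.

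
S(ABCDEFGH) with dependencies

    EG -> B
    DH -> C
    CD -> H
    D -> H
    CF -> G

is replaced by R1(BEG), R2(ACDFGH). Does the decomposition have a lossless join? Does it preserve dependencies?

Lossless test: (G)⁺ = {G}, which is a superkey of neither fragment — lossy.
Dependency preservation: every FD's attributes lie within a single fragment, so each can be enforced locally — preserved.

lossy but dependency-preserving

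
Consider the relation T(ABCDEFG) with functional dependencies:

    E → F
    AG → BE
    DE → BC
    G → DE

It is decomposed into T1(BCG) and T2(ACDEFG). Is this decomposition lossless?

Yes

Common attributes: T1 ∩ T2 = {CG}.
Closure of {CG}: G → DE applies, adding DE; E → F applies, adding F; DE → BC applies, adding B. So (CG)⁺ = {BCDEFG}.
This closure contains every attribute of T1, so T1 ∩ T2 → T1. The join is lossless.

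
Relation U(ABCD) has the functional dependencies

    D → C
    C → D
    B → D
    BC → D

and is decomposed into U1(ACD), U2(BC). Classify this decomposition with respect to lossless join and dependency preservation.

Lossless test: (C)⁺ = {CD}, which is a superkey of neither fragment — lossy.
Dependency preservation: B → D; BC → D are not contained in any single fragment, but the restricted closure of each left-hand side across the fragments still reaches the right-hand side; the remaining FDs each lie inside some fragment. All dependencies are preserved.

lossy but dependency-preserving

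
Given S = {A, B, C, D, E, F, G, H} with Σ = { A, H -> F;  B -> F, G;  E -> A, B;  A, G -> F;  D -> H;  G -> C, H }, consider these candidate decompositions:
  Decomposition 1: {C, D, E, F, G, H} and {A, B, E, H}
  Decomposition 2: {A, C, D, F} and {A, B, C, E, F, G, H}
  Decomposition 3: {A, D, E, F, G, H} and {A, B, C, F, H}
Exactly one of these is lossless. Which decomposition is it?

Decomposition 1: common = {E, H}, closure = {A, B, C, E, F, G, H} → lossless.
Decomposition 2: common = {A, C, F}, closure = {A, C, F} → lossy.
Decomposition 3: common = {A, F, H}, closure = {A, F, H} → lossy.

Decomposition 1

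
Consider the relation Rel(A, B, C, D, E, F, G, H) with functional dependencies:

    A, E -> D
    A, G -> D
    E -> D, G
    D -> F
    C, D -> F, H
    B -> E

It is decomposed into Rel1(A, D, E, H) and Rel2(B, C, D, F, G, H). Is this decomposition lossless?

Common attributes: Rel1 ∩ Rel2 = {D, H}.
Closure of {D, H}: D → F applies, adding F. So (D, H)⁺ = {D, F, H}.
The closure contains neither all of Rel1 = {A, D, E, H} nor all of Rel2 = {B, C, D, F, G, H}, so the common attributes are not a superkey of either fragment. The join is lossy.

No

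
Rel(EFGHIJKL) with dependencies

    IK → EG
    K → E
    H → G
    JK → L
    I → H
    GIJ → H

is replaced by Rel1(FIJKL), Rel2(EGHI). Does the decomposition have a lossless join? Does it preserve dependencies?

Lossless test: (I)⁺ = {GHI}, which is a superkey of neither fragment — lossy.
Dependency preservation: the restricted closure of {IK} across the fragments never reaches {EG}, so IK → EG cannot be enforced without a join — not preserved.

lossy and not dependency-preserving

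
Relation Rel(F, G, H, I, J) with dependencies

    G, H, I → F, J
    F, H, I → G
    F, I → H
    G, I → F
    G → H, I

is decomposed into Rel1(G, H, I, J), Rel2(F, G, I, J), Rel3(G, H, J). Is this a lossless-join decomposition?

Yes

Chase test. Columns are F, G, H, I, J; row i has aⱼ where attribute j ∈ Reli, else bᵢⱼ.
Initial tableau (one row per fragment):
  row 1: b11 a2 a3 a4 a5
  row 2: a1 a2 b23 a4 a5
  row 3: b31 a2 a3 b34 a5
Rows 1 and 2 agree on G, I; apply G, I→F and equate their F entries.
Rows 1 and 2 agree on G; apply G→H, I and equate their H, I entries.
Rows 1 and 3 agree on G; apply G→H, I and equate their H, I entries.
Rows 1 and 3 agree on G, H, I; apply G, H, I→F, J and equate their F, J entries.
Row 1 is now all distinguished symbols — the join is lossless.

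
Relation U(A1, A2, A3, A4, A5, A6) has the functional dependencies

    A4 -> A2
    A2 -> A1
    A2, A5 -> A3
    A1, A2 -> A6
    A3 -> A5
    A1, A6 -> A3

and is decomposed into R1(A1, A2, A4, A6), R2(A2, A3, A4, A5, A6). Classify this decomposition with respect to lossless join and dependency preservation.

lossless but not dependency-preserving

Lossless test: (A2, A4, A6)⁺ = {A1, A2, A3, A4, A5, A6}, which contains all of one fragment — lossless.
Dependency preservation: the restricted closure of {A1, A6} across the fragments never reaches {A3}, so A1, A6 → A3 cannot be enforced without a join — not preserved.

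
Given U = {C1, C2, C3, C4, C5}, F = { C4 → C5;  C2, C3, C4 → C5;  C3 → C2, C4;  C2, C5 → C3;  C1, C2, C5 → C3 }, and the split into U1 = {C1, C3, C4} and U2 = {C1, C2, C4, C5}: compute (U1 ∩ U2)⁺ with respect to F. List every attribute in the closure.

C1, C4, C5

U1 ∩ U2 = {C1, C4}.
C4 → C5 applies, adding C5
Closure: {C1, C4, C5}.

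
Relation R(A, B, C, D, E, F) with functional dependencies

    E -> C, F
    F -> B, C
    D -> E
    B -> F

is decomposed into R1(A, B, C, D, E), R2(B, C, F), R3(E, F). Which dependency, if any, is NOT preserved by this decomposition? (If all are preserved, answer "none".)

none

E → C, F: restricted closure across fragments reaches C, F.
F → B, C lies within R2.
D → E lies within R1.
B → F lies within R2.
Every dependency is enforceable on the fragments, so the decomposition is dependency-preserving.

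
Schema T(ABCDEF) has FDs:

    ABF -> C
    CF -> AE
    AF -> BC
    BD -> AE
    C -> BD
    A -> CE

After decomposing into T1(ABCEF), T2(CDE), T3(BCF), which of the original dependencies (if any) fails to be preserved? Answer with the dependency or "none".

Check BD → AE: no single fragment contains all of {ABDE}, and the restricted closure of {BD} across the fragments never reaches {AE}.
ABF → C is preserved.
CF → AE is preserved.
AF → BC is preserved.
C → BD is preserved.
A → CE is preserved.

BD -> AE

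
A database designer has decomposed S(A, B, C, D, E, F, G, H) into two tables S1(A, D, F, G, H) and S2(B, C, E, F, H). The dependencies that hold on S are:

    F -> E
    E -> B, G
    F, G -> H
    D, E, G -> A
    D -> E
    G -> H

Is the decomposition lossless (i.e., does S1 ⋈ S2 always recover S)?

No

Common attributes: S1 ∩ S2 = {F, H}.
Closure of {F, H}: F → E applies, adding E; E → B, G applies, adding B, G. So (F, H)⁺ = {B, E, F, G, H}.
The closure contains neither all of S1 = {A, D, F, G, H} nor all of S2 = {B, C, E, F, H}, so the common attributes are not a superkey of either fragment. The join is lossy.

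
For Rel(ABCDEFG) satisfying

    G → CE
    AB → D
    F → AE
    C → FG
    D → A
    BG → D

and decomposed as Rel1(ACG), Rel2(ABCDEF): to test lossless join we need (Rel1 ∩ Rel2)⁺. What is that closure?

Rel1 ∩ Rel2 = {AC}.
C → FG applies, adding FG
G → CE applies, adding E
Closure: {ACEFG}.

ACEFG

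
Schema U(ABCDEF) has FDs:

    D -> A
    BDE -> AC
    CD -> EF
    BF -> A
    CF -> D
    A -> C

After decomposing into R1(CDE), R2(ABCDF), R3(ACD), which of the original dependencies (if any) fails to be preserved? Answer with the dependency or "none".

none

D → A lies within R2.
BDE → AC: restricted closure across fragments reaches AC.
CD → EF: restricted closure across fragments reaches EF.
BF → A lies within R2.
CF → D lies within R2.
A → C lies within R2.
Every dependency is enforceable on the fragments, so the decomposition is dependency-preserving.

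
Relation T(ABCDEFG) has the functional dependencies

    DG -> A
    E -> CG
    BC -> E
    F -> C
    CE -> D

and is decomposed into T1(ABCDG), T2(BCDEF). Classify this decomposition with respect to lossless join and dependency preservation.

lossless but not dependency-preserving

Lossless test: (BCD)⁺ = {ABCDEG}, which contains all of one fragment — lossless.
Dependency preservation: the restricted closure of {E} across the fragments never reaches {CG}, so E → CG cannot be enforced without a join — not preserved.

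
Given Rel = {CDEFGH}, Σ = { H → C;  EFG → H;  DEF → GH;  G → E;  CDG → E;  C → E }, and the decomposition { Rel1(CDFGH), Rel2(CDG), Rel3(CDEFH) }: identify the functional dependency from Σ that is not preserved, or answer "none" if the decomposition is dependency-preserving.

G → E

Check G → E: no single fragment contains all of {EG}, and the restricted closure of {G} across the fragments never reaches {E}.
H → C is preserved.
EFG → H is preserved.
DEF → GH is preserved.
CDG → E is preserved.
C → E is preserved.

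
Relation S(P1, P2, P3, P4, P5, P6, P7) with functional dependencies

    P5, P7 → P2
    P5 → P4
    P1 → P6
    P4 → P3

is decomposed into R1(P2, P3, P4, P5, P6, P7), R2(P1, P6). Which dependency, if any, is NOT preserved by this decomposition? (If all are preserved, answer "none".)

none

P5, P7 → P2 lies within R1.
P5 → P4 lies within R1.
P1 → P6 lies within R2.
P4 → P3 lies within R1.
Every dependency is enforceable on the fragments, so the decomposition is dependency-preserving.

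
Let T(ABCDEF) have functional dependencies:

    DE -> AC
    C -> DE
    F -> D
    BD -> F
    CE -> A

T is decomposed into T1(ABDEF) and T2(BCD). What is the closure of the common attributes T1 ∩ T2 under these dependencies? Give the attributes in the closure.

T1 ∩ T2 = {BD}.
BD → F applies, adding F
Closure: {BDF}.

BDF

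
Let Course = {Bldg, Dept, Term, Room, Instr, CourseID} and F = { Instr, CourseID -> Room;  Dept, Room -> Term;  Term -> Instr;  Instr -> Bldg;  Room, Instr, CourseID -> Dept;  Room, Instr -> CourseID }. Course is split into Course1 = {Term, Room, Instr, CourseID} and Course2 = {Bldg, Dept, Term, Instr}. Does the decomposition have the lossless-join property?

Common attributes: Course1 ∩ Course2 = {Term, Instr}.
Closure of {Term, Instr}: Instr → Bldg applies, adding Bldg. So (Term, Instr)⁺ = {Bldg, Term, Instr}.
The closure contains neither all of Course1 = {Term, Room, Instr, CourseID} nor all of Course2 = {Bldg, Dept, Term, Instr}, so the common attributes are not a superkey of either fragment. The join is lossy.

No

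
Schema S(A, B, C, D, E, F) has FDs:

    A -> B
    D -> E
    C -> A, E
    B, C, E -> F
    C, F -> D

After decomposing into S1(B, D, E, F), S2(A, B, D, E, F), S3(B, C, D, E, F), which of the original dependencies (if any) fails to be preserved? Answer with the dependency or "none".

Check C → A, E: no single fragment contains all of {A, C, E}, and the restricted closure of {C} across the fragments never reaches {A, E}.
A → B is preserved.
D → E is preserved.
B, C, E → F is preserved.
C, F → D is preserved.

C -> A, E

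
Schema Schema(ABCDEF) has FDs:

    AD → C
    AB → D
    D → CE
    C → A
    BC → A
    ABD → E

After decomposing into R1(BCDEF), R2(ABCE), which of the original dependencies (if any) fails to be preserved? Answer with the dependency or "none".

none

AD → C: restricted closure across fragments reaches C.
AB → D: restricted closure across fragments reaches D.
D → CE lies within R1.
C → A lies within R2.
BC → A lies within R2.
ABD → E: restricted closure across fragments reaches E.
Every dependency is enforceable on the fragments, so the decomposition is dependency-preserving.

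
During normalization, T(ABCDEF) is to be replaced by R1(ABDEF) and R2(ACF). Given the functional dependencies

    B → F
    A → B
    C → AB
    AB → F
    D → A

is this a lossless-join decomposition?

No

Common attributes: R1 ∩ R2 = {AF}.
Closure of {AF}: A → B applies, adding B. So (AF)⁺ = {ABF}.
The closure contains neither all of R1 = {ABDEF} nor all of R2 = {ACF}, so the common attributes are not a superkey of either fragment. The join is lossy.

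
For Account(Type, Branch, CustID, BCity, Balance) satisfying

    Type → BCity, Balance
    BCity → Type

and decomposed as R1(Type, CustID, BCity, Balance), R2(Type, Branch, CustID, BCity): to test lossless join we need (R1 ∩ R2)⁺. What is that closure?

R1 ∩ R2 = {Type, CustID, BCity}.
Type → BCity, Balance applies, adding Balance
Closure: {Type, CustID, BCity, Balance}.

Type, CustID, BCity, Balance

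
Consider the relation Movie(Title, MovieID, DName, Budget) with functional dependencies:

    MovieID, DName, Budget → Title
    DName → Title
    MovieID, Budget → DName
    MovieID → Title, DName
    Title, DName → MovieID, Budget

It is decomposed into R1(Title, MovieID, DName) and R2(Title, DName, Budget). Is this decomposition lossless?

Common attributes: R1 ∩ R2 = {Title, DName}.
Closure of {Title, DName}: Title, DName → MovieID, Budget applies, adding MovieID, Budget. So (Title, DName)⁺ = {Title, MovieID, DName, Budget}.
This closure contains every attribute of R1, so R1 ∩ R2 → R1. The join is lossless.

Yes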